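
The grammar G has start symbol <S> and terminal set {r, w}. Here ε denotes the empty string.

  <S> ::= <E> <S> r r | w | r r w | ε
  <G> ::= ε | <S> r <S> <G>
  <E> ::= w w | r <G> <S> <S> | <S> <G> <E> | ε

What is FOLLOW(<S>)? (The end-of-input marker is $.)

{$, r, w}

FIRST(<S>) = {ε, r, w}  (via <E> <S> r r)
FIRST(<G>) = {ε, r, w}  (via <S> r <S> <G>)
FIRST(<E>) = {ε, r, w}  (via <S> <G> <E>)
FOLLOW(<S>) includes $ since <S> is the start symbol.
FOLLOW(<E>): in <S>::=<E> <S> r r, <E> is followed by <S> r r with FIRST {r, w}; in <E>::=<S> <G> <E>, the suffix after <E> is empty (adds nothing new). Thus FOLLOW(<E>) = {r, w}.
FOLLOW(<G>): in <G>::=<S> r <S> <G>, the suffix after <G> is empty (adds nothing new); in <E>::=r <G> <S> <S>, <G> is followed by <S> <S> with FIRST {ε, r, w}; in <E>::=r <G> <S> <S>, the suffix after <G> is nullable, so FOLLOW(<G>) ⊇ FOLLOW(<E>) = {r, w}; in <E>::=<S> <G> <E>, <G> is followed by <E> with FIRST {ε, r, w}; in <E>::=<S> <G> <E>, the suffix after <G> is nullable, so FOLLOW(<G>) ⊇ FOLLOW(<E>) = {r, w}. Thus FOLLOW(<G>) = {r, w}.
FOLLOW(<S>): in <S>::=<E> <S> r r, <S> is followed by r r with FIRST {r}; in <G>::=<S> r <S> <G> (occurrence 1), <S> is followed by r <S> <G> with FIRST {r}; in <G>::=<S> r <S> <G> (occurrence 2), <S> is followed by <G> with FIRST {ε, r, w}; in <G>::=<S> r <S> <G> (occurrence 2), the suffix after <S> is nullable, so FOLLOW(<S>) ⊇ FOLLOW(<G>) = {r, w}; in <E>::=r <G> <S> <S> (occurrence 1), <S> is followed by <S> with FIRST {ε, r, w}; in <E>::=r <G> <S> <S> (occurrence 1), the suffix after <S> is nullable, so FOLLOW(<S>) ⊇ FOLLOW(<E>) = {r, w}; in <E>::=r <G> <S> <S> (occurrence 2), the suffix after <S> is empty, so FOLLOW(<S>) ⊇ FOLLOW(<E>) = {r, w}; in <E>::=<S> <G> <E>, <S> is followed by <G> <E> with FIRST {ε, r, w}; in <E>::=<S> <G> <E>, the suffix after <S> is nullable, so FOLLOW(<S>) ⊇ FOLLOW(<E>) = {r, w}. Thus FOLLOW(<S>) = {$, r, w}.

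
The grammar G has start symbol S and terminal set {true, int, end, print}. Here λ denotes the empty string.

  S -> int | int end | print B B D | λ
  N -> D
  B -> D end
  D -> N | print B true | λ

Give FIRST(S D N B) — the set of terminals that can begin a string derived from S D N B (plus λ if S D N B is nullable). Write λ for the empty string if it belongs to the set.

{end, int, print}

FIRST(S): from S->int we get {int}; from S->int end we get {int}; from S->print B B D we get {print}; from S->λ we get {λ}. So FIRST(S) = {λ, int, print}.
FIRST(N): from N->D we get {λ, print}. So FIRST(N) = {λ, print}.
FIRST(D): from D->N we get {λ, print}; from D->print B true we get {print}; from D->λ we get {λ}. So FIRST(D) = {λ, print}.
FIRST(B): from B->D end we get {end, print}. So FIRST(B) = {end, print}.
FIRST(S D N B): take FIRST of each symbol in turn, carrying on past any symbol whose FIRST contains λ; result {end, int, print}.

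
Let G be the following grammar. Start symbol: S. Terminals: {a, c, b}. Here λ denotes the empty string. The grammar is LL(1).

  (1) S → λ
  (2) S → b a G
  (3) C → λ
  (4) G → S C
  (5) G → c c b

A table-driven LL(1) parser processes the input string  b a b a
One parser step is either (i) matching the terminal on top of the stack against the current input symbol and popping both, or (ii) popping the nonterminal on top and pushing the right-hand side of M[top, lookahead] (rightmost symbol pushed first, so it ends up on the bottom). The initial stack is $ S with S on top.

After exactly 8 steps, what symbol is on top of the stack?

     Stack      Input      Action
  1  $ S        b a b a $  expand S → b a G
  2  $ G a b    b a b a $  match b
  3  $ G a      a b a $    match a
  4  $ G        b a $      expand G → S C
  5  $ C S      b a $      expand S → b a G
  6  $ C G a b  b a $      match b
  7  $ C G a    a $        match a
  8  $ C G      $          expand G → S C
Stack after step 8: $ C C S (top = S).

S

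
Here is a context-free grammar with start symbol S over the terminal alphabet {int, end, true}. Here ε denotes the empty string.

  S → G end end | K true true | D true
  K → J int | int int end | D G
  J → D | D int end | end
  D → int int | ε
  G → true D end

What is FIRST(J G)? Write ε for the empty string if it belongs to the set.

{end, int, true}

FIRST(D): from D→int int we get {int}; from D→ε we get {ε}. So FIRST(D) = {ε, int}.
FIRST(G): from G→true D end we get {true}. So FIRST(G) = {true}.
FIRST(J): from J→D we get {ε, int}; from J→D int end we get {int}; from J→end we get {end}. So FIRST(J) = {ε, end, int}.
FIRST(K): from K→J int we get {end, int}; from K→int int end we get {int}; from K→D G we get {int, true}. So FIRST(K) = {end, int, true}.
FIRST(S): from S→G end end we get {true}; from S→K true true we get {end, int, true}; from S→D true we get {int, true}. So FIRST(S) = {end, int, true}.
FIRST(J G): take FIRST of each symbol in turn, carrying on past any symbol whose FIRST contains ε; result {end, int, true}.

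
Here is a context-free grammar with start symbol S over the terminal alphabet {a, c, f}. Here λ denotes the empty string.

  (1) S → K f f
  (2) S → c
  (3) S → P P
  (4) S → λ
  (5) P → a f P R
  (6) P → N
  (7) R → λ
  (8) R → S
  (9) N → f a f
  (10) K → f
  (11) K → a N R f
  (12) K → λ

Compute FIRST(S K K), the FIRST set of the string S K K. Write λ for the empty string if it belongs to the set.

FIRST(N): from N→f a f we get {f}. So FIRST(N) = {f}.
FIRST(K): from K→f we get {f}; from K→a N R f we get {a}; from K→λ we get {λ}. So FIRST(K) = {λ, a, f}.
FIRST(P): from P→a f P R we get {a}; from P→N we get {f}. So FIRST(P) = {a, f}.
FIRST(S): from S→K f f we get {a, f}; from S→c we get {c}; from S→P P we get {a, f}; from S→λ we get {λ}. So FIRST(S) = {λ, a, c, f}.
FIRST(R): from R→λ we get {λ}; from R→S we get {λ, a, c, f}. So FIRST(R) = {λ, a, c, f}.
FIRST(S K K): take FIRST of each symbol in turn, carrying on past any symbol whose FIRST contains λ; result {λ, a, c, f}.

{λ, a, c, f}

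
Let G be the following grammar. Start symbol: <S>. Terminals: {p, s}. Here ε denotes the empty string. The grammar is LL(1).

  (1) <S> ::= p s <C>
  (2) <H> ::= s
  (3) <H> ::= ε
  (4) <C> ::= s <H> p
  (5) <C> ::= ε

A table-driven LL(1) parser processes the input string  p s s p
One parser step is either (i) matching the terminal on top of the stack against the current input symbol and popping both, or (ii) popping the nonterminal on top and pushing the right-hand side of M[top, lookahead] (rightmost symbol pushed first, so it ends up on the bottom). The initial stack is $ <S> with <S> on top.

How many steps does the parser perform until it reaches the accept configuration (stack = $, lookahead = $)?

7

     Stack      Input      Action
  1  $ <S>      p s s p $  expand <S> ::= p s <C>
  2  $ <C> s p  p s s p $  match p
  3  $ <C> s    s s p $    match s
  4  $ <C>      s p $      expand <C> ::= s <H> p
  5  $ p <H> s  s p $      match s
  6  $ p <H>    p $        expand <H> ::= ε
  7  $ p        p $        match p
Accept reached after 7 steps.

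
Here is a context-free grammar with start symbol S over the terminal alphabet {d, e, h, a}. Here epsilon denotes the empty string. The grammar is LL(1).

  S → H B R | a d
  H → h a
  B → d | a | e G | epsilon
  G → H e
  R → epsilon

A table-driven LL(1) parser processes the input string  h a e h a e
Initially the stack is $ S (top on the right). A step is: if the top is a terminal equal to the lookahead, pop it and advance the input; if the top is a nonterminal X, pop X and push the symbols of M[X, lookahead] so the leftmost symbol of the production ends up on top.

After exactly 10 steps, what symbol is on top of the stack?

e

step 1: stack=$ S  input=h a e h a e $  — expand S → H B R
step 2: stack=$ R B H  input=h a e h a e $  — expand H → h a
step 3: stack=$ R B a h  input=h a e h a e $  — match h
step 4: stack=$ R B a  input=a e h a e $  — match a
step 5: stack=$ R B  input=e h a e $  — expand B → e G
step 6: stack=$ R G e  input=e h a e $  — match e
step 7: stack=$ R G  input=h a e $  — expand G → H e
step 8: stack=$ R e H  input=h a e $  — expand H → h a
step 9: stack=$ R e a h  input=h a e $  — match h
step 10: stack=$ R e a  input=a e $  — match a
Stack after step 10: $ R e (top = e).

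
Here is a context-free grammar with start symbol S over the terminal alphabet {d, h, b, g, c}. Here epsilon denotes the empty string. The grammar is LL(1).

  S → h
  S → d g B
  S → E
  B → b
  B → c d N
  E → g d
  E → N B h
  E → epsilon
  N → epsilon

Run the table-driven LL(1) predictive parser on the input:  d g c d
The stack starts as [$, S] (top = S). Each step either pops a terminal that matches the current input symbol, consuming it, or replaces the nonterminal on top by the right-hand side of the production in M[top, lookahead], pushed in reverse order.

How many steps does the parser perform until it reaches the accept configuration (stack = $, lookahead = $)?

     Stack    Input      Action
  1  $ S      d g c d $  expand S → d g B
  2  $ B g d  d g c d $  match d
  3  $ B g    g c d $    match g
  4  $ B      c d $      expand B → c d N
  5  $ N d c  c d $      match c
  6  $ N d    d $        match d
  7  $ N      $          expand N → epsilon
Accept reached after 7 steps.

7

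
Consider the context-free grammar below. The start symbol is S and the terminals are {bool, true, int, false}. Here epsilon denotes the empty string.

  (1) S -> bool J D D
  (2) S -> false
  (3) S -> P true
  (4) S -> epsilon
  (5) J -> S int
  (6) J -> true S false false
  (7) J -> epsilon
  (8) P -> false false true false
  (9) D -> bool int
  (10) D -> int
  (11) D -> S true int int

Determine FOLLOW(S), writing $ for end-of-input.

{$, false, int, true}

FIRST(P): from P->false false true false we get {false}. So FIRST(P) = {false}.
FIRST(S): from S->bool J D D we get {bool}; from S->false we get {false}; from S->P true we get {false}; from S->epsilon we get {epsilon}. So FIRST(S) = {epsilon, bool, false}.
FIRST(J): from J->S int we get {bool, false, int}; from J->true S false false we get {true}; from J->epsilon we get {epsilon}. So FIRST(J) = {epsilon, bool, false, int, true}.
FIRST(D): from D->bool int we get {bool}; from D->int we get {int}; from D->S true int int we get {bool, false, true}. So FIRST(D) = {bool, false, int, true}.
FOLLOW(S) includes $ since S is the start symbol.
FOLLOW(S): in J->S int, S is followed by int with FIRST {int}; in J->true S false false, S is followed by false false with FIRST {false}; in D->S true int int, S is followed by true int int with FIRST {true}. Thus FOLLOW(S) = {$, false, int, true}.
FOLLOW(J): in S->bool J D D, J is followed by D D with FIRST {bool, false, int, true}. Thus FOLLOW(J) = {bool, false, int, true}.
FOLLOW(P): in S->P true, P is followed by true with FIRST {true}. Thus FOLLOW(P) = {true}.
FOLLOW(D): in S->bool J D D (occurrence 1), D is followed by D with FIRST {bool, false, int, true}; in S->bool J D D (occurrence 2), the suffix after D is empty, so FOLLOW(D) ⊇ FOLLOW(S) = {$, false, int, true}. Thus FOLLOW(D) = {$, bool, false, int, true}.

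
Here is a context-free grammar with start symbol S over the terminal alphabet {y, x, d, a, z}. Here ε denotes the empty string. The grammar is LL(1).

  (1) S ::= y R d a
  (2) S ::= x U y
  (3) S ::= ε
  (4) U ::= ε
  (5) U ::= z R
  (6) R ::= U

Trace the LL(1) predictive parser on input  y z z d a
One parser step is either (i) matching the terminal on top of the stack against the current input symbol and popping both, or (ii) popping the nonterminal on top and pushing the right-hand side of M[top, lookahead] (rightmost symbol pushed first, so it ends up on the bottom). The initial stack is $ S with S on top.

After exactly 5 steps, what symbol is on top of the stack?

R

     Stack      Input        Action
  1  $ S        y z z d a $  expand S ::= y R d a
  2  $ a d R y  y z z d a $  match y
  3  $ a d R    z z d a $    expand R ::= U
  4  $ a d U    z z d a $    expand U ::= z R
  5  $ a d R z  z z d a $    match z
Stack after step 5: $ a d R (top = R).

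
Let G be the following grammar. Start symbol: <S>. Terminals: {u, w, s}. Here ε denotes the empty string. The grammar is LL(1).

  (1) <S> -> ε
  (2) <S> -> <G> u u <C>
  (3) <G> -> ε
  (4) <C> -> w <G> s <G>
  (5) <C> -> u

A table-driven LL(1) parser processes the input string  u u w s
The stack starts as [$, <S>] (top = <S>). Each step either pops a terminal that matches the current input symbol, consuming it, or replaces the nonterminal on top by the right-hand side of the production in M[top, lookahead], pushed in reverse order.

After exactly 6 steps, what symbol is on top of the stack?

<G>

step 1: stack=$ <S>  input=u u w s $  — expand <S> -> <G> u u <C>
step 2: stack=$ <C> u u <G>  input=u u w s $  — expand <G> -> ε
step 3: stack=$ <C> u u  input=u u w s $  — match u
step 4: stack=$ <C> u  input=u w s $  — match u
step 5: stack=$ <C>  input=w s $  — expand <C> -> w <G> s <G>
step 6: stack=$ <G> s <G> w  input=w s $  — match w
Stack after step 6: $ <G> s <G> (top = <G>).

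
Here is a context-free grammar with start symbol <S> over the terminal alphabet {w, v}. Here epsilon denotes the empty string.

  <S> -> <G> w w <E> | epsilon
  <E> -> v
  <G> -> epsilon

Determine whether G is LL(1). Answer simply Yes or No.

FIRST(<S>) = {epsilon, w}
FIRST(<E>) = {v}
FIRST(<G>) = {epsilon}
FOLLOW(<S>) = {$}
FOLLOW(<E>) = {$}
FOLLOW(<G>) = {w}
Each cell of M receives at most one production.

Yes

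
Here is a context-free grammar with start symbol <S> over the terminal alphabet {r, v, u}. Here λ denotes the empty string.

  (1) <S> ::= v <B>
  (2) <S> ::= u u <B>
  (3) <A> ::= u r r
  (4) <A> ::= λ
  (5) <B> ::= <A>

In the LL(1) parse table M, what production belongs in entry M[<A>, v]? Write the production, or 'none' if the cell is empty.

none

FIRST(<S>): from <S>::=v <B> we get {v}; from <S>::=u u <B> we get {u}. So FIRST(<S>) = {u, v}.
FIRST(<A>): from <A>::=u r r we get {u}; from <A>::=λ we get {λ}. So FIRST(<A>) = {λ, u}.
FIRST(<B>): from <B>::=<A> we get {λ, u}. So FIRST(<B>) = {λ, u}.
FOLLOW(<S>) includes $ since <S> is the start symbol.
FOLLOW(<B>): in <S>::=v <B>, the suffix after <B> is empty, so FOLLOW(<B>) ⊇ FOLLOW(<S>) = {$}; in <S>::=u u <B>, the suffix after <B> is empty, so FOLLOW(<B>) ⊇ FOLLOW(<S>) = {$}. Thus FOLLOW(<B>) = {$}.
FOLLOW(<A>): in <B>::=<A>, the suffix after <A> is empty, so FOLLOW(<A>) ⊇ FOLLOW(<B>) = {$}. Thus FOLLOW(<A>) = {$}.
For <A> ::= u r r: FIRST(u r r) = {u}, so it goes in M[<A>, t] for t ∈ {u}.
For <A> ::= λ: FIRST(λ) = {λ}, so it goes in M[<A>, t] for t ∈ {}; since λ ∈ FIRST, also for every t ∈ FOLLOW(<A>) = {$}.
None of these place a production in M[<A>, v].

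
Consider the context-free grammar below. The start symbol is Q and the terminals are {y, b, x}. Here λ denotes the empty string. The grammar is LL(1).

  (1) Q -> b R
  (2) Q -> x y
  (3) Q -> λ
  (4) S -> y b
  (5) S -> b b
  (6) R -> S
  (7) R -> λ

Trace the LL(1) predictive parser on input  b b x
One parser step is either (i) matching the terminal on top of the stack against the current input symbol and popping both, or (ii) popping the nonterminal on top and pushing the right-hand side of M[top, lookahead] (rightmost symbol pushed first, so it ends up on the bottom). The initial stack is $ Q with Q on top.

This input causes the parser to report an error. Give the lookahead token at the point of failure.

     Stack  Input    Action
  1  $ Q    b b x $  expand Q -> b R
  2  $ R b  b b x $  match b
  3  $ R    b x $    expand R -> S
  4  $ S    b x $    expand S -> b b
  5  $ b b  b x $    match b
  6  $ b    x $      error: top is terminal b but lookahead is x

x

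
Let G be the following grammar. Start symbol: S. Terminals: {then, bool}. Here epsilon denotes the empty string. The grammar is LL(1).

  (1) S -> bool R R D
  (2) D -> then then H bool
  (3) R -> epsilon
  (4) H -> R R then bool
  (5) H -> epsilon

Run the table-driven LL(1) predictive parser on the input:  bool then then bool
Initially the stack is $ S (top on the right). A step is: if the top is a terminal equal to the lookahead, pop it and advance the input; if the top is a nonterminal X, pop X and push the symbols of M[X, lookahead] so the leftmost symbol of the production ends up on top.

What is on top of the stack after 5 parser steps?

then

step 1: stack=$ S  input=bool then then bool $  — expand S -> bool R R D
step 2: stack=$ D R R bool  input=bool then then bool $  — match bool
step 3: stack=$ D R R  input=then then bool $  — expand R -> epsilon
step 4: stack=$ D R  input=then then bool $  — expand R -> epsilon
step 5: stack=$ D  input=then then bool $  — expand D -> then then H bool
Stack after step 5: $ bool H then then (top = then).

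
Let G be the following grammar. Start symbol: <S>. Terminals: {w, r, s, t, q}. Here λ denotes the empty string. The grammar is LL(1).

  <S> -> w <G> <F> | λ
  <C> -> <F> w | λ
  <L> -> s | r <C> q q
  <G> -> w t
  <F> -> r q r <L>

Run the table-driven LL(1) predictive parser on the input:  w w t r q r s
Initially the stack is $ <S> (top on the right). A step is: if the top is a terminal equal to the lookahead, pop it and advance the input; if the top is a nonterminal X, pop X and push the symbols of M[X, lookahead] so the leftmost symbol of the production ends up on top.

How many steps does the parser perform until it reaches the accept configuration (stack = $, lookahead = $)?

step 1: stack=$ <S>  input=w w t r q r s $  — expand <S> -> w <G> <F>
step 2: stack=$ <F> <G> w  input=w w t r q r s $  — match w
step 3: stack=$ <F> <G>  input=w t r q r s $  — expand <G> -> w t
step 4: stack=$ <F> t w  input=w t r q r s $  — match w
step 5: stack=$ <F> t  input=t r q r s $  — match t
step 6: stack=$ <F>  input=r q r s $  — expand <F> -> r q r <L>
step 7: stack=$ <L> r q r  input=r q r s $  — match r
step 8: stack=$ <L> r q  input=q r s $  — match q
step 9: stack=$ <L> r  input=r s $  — match r
step 10: stack=$ <L>  input=s $  — expand <L> -> s
step 11: stack=$ s  input=s $  — match s
Accept reached after 11 steps.

11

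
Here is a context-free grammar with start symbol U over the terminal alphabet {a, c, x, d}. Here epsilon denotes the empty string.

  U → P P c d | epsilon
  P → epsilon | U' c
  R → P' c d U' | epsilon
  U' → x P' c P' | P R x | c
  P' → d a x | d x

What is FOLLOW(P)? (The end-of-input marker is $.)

FIRST(P'): from P'→d a x we get {d}; from P'→d x we get {d}. So FIRST(P') = {d}.
FIRST(R): from R→P' c d U' we get {d}; from R→epsilon we get {epsilon}. So FIRST(R) = {epsilon, d}.
FIRST(U): from U→P P c d we get {c, d, x}; from U→epsilon we get {epsilon}. So FIRST(U) = {epsilon, c, d, x}.
FIRST(P): from P→epsilon we get {epsilon}; from P→U' c we get {c, d, x}. So FIRST(P) = {epsilon, c, d, x}.
FIRST(U'): from U'→x P' c P' we get {x}; from U'→P R x we get {c, d, x}; from U'→c we get {c}. So FIRST(U') = {c, d, x}.
FOLLOW(U) includes $ since U is the start symbol.
FOLLOW(U): U appears on no right-hand side. Thus FOLLOW(U) = {$}.
FOLLOW(P): in U→P P c d (occurrence 1), P is followed by P c d with FIRST {c, d, x}; in U→P P c d (occurrence 2), P is followed by c d with FIRST {c}; in U'→P R x, P is followed by R x with FIRST {d, x}. Thus FOLLOW(P) = {c, d, x}.
FOLLOW(R): in U'→P R x, R is followed by x with FIRST {x}. Thus FOLLOW(R) = {x}.
FOLLOW(U'): in P→U' c, U' is followed by c with FIRST {c}; in R→P' c d U', the suffix after U' is empty, so FOLLOW(U') ⊇ FOLLOW(R) = {x}. Thus FOLLOW(U') = {c, x}.
FOLLOW(P'): in R→P' c d U', P' is followed by c d U' with FIRST {c}; in U'→x P' c P' (occurrence 1), P' is followed by c P' with FIRST {c}; in U'→x P' c P' (occurrence 2), the suffix after P' is empty, so FOLLOW(P') ⊇ FOLLOW(U') = {c, x}. Thus FOLLOW(P') = {c, x}.

{c, d, x}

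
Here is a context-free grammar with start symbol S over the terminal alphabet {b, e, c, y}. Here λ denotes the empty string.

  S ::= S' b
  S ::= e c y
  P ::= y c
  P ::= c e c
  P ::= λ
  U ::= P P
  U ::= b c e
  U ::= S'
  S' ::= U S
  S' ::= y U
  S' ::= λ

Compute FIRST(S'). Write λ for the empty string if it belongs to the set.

{λ, b, c, e, y}

FIRST(P) = {λ, c, y}
FIRST(S) = {b, c, e, y}  (via S' b)
FIRST(U) = {λ, b, c, e, y}  (via P P, S')
FIRST(S') = {λ, b, c, e, y}  (via U S)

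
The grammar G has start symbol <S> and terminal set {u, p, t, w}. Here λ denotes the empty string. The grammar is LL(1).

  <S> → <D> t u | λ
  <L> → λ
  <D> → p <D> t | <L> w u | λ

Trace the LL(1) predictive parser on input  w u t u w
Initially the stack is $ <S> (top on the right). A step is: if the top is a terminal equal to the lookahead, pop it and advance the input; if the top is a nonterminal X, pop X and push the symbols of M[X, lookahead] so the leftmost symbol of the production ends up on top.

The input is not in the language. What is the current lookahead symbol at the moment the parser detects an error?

w

     Stack          Input        Action
  1  $ <S>          w u t u w $  expand <S> → <D> t u
  2  $ u t <D>      w u t u w $  expand <D> → <L> w u
  3  $ u t u w <L>  w u t u w $  expand <L> → λ
  4  $ u t u w      w u t u w $  match w
  5  $ u t u        u t u w $    match u
  6  $ u t          t u w $      match t
  7  $ u            u w $        match u
  8  $              w $          error: stack empty but input remains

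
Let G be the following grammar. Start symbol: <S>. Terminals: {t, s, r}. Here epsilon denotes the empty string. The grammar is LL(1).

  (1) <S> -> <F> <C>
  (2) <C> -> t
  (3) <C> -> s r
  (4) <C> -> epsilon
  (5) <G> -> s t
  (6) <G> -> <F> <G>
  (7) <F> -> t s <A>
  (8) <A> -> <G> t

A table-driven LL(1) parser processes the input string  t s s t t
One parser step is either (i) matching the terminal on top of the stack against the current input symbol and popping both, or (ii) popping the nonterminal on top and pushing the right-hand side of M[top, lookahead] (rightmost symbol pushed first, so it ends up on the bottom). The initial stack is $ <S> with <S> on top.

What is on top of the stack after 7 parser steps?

step 1: stack=$ <S>  input=t s s t t $  — expand <S> -> <F> <C>
step 2: stack=$ <C> <F>  input=t s s t t $  — expand <F> -> t s <A>
step 3: stack=$ <C> <A> s t  input=t s s t t $  — match t
step 4: stack=$ <C> <A> s  input=s s t t $  — match s
step 5: stack=$ <C> <A>  input=s t t $  — expand <A> -> <G> t
step 6: stack=$ <C> t <G>  input=s t t $  — expand <G> -> s t
step 7: stack=$ <C> t t s  input=s t t $  — match s
Stack after step 7: $ <C> t t (top = t).

t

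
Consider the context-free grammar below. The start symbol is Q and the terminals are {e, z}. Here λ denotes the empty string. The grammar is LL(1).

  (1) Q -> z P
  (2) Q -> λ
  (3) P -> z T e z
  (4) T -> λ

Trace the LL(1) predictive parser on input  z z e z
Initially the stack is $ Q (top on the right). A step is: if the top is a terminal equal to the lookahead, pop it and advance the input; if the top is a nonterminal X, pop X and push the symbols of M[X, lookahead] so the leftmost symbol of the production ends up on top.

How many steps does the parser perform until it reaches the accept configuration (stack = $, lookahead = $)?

7

step 1: stack=$ Q  input=z z e z $  — expand Q -> z P
step 2: stack=$ P z  input=z z e z $  — match z
step 3: stack=$ P  input=z e z $  — expand P -> z T e z
step 4: stack=$ z e T z  input=z e z $  — match z
step 5: stack=$ z e T  input=e z $  — expand T -> λ
step 6: stack=$ z e  input=e z $  — match e
step 7: stack=$ z  input=z $  — match z
Accept reached after 7 steps.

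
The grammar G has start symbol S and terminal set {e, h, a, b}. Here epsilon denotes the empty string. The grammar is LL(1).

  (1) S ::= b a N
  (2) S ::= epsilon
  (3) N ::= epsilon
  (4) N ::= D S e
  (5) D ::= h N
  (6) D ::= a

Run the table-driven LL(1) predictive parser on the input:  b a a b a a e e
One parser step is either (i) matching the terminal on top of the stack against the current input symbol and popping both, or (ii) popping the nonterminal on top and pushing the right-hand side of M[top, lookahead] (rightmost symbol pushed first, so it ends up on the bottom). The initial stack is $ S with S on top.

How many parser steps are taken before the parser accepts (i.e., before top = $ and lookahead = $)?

      Stack      Input              Action
   1  $ S        b a a b a a e e $  expand S ::= b a N
   2  $ N a b    b a a b a a e e $  match b
   3  $ N a      a a b a a e e $    match a
   4  $ N        a b a a e e $      expand N ::= D S e
   5  $ e S D    a b a a e e $      expand D ::= a
   6  $ e S a    a b a a e e $      match a
   7  $ e S      b a a e e $        expand S ::= b a N
   8  $ e N a b  b a a e e $        match b
   9  $ e N a    a a e e $          match a
  10  $ e N      a e e $            expand N ::= D S e
  11  $ e e S D  a e e $            expand D ::= a
  12  $ e e S a  a e e $            match a
  13  $ e e S    e e $              expand S ::= epsilon
  14  $ e e      e e $              match e
  15  $ e        e $                match e
Accept reached after 15 steps.

15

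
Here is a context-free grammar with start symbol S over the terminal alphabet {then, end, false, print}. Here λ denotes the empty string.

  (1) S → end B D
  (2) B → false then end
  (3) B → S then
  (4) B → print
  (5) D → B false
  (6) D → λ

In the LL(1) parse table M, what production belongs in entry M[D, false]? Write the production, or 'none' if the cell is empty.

D → B false

FIRST(S): from S→end B D we get {end}. So FIRST(S) = {end}.
FIRST(B): from B→false then end we get {false}; from B→S then we get {end}; from B→print we get {print}. So FIRST(B) = {end, false, print}.
FIRST(D): from D→B false we get {end, false, print}; from D→λ we get {λ}. So FIRST(D) = {λ, end, false, print}.
FOLLOW(S) includes $ since S is the start symbol.
FOLLOW(S): in B→S then, S is followed by then with FIRST {then}. Thus FOLLOW(S) = {$, then}.
FOLLOW(D): in S→end B D, the suffix after D is empty, so FOLLOW(D) ⊇ FOLLOW(S) = {$, then}. Thus FOLLOW(D) = {$, then}.
For D → B false: FIRST(B false) = {end, false, print}, so it goes in M[D, t] for t ∈ {end, false, print}.
For D → λ: FIRST(λ) = {λ}, so it goes in M[D, t] for t ∈ {}; since λ ∈ FIRST, also for every t ∈ FOLLOW(D) = {$, then}.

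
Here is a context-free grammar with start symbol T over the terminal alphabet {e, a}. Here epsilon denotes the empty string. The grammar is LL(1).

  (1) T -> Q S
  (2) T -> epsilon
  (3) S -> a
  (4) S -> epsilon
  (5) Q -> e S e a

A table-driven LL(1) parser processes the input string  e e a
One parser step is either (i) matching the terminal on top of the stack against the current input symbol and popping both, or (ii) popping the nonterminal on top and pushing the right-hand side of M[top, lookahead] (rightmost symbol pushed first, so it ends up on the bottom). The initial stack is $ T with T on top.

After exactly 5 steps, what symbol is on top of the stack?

a

     Stack        Input    Action
  1  $ T          e e a $  expand T -> Q S
  2  $ S Q        e e a $  expand Q -> e S e a
  3  $ S a e S e  e e a $  match e
  4  $ S a e S    e a $    expand S -> epsilon
  5  $ S a e      e a $    match e
Stack after step 5: $ S a (top = a).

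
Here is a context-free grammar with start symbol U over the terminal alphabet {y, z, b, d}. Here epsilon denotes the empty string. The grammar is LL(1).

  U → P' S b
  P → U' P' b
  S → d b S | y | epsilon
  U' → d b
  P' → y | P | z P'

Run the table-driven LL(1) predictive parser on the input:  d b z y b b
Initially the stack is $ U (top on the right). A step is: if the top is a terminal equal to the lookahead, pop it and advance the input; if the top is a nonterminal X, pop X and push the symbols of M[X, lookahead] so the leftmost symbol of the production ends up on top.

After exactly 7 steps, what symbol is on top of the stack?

step 1: stack=$ U  input=d b z y b b $  — expand U → P' S b
step 2: stack=$ b S P'  input=d b z y b b $  — expand P' → P
step 3: stack=$ b S P  input=d b z y b b $  — expand P → U' P' b
step 4: stack=$ b S b P' U'  input=d b z y b b $  — expand U' → d b
step 5: stack=$ b S b P' b d  input=d b z y b b $  — match d
step 6: stack=$ b S b P' b  input=b z y b b $  — match b
step 7: stack=$ b S b P'  input=z y b b $  — expand P' → z P'
Stack after step 7: $ b S b P' z (top = z).

z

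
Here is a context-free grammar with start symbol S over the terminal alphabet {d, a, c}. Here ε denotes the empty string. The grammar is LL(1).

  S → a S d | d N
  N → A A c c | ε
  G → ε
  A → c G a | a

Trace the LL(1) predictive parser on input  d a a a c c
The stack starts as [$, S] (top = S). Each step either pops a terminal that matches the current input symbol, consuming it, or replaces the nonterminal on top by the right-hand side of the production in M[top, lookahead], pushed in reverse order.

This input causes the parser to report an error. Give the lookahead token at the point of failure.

a

step 1: stack=$ S  input=d a a a c c $  — expand S → d N
step 2: stack=$ N d  input=d a a a c c $  — match d
step 3: stack=$ N  input=a a a c c $  — expand N → A A c c
step 4: stack=$ c c A A  input=a a a c c $  — expand A → a
step 5: stack=$ c c A a  input=a a a c c $  — match a
step 6: stack=$ c c A  input=a a c c $  — expand A → a
step 7: stack=$ c c a  input=a a c c $  — match a
step 8: stack=$ c c  input=a c c $  — error: top is terminal c but lookahead is a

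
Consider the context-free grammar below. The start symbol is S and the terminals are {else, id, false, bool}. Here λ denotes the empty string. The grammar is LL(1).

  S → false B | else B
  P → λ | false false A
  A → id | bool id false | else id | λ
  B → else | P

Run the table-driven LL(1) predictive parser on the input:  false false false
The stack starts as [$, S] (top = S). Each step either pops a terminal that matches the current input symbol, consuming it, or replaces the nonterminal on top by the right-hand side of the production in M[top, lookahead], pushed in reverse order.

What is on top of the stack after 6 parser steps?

A

step 1: stack=$ S  input=false false false $  — expand S → false B
step 2: stack=$ B false  input=false false false $  — match false
step 3: stack=$ B  input=false false $  — expand B → P
step 4: stack=$ P  input=false false $  — expand P → false false A
step 5: stack=$ A false false  input=false false $  — match false
step 6: stack=$ A false  input=false $  — match false
Stack after step 6: $ A (top = A).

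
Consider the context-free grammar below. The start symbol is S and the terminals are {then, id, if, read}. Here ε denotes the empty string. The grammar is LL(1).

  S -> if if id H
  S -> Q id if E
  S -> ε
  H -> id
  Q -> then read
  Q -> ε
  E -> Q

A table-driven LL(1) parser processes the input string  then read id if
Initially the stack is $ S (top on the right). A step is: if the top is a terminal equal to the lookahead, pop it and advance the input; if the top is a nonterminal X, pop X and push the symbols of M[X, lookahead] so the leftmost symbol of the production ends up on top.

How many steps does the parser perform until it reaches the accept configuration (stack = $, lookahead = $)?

8

     Stack                Input              Action
  1  $ S                  then read id if $  expand S -> Q id if E
  2  $ E if id Q          then read id if $  expand Q -> then read
  3  $ E if id read then  then read id if $  match then
  4  $ E if id read       read id if $       match read
  5  $ E if id            id if $            match id
  6  $ E if               if $               match if
  7  $ E                  $                  expand E -> Q
  8  $ Q                  $                  expand Q -> ε
Accept reached after 8 steps.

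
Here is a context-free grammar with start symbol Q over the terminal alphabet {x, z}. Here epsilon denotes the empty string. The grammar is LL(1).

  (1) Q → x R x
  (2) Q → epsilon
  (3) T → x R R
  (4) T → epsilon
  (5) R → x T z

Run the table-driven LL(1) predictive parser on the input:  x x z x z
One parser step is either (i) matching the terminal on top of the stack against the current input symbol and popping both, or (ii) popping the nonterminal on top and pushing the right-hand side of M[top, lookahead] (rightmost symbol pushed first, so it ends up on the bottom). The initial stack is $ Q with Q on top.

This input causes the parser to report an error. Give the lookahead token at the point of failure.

     Stack      Input        Action
  1  $ Q        x x z x z $  expand Q → x R x
  2  $ x R x    x x z x z $  match x
  3  $ x R      x z x z $    expand R → x T z
  4  $ x z T x  x z x z $    match x
  5  $ x z T    z x z $      expand T → epsilon
  6  $ x z      z x z $      match z
  7  $ x        x z $        match x
  8  $          z $          error: stack empty but input remains

z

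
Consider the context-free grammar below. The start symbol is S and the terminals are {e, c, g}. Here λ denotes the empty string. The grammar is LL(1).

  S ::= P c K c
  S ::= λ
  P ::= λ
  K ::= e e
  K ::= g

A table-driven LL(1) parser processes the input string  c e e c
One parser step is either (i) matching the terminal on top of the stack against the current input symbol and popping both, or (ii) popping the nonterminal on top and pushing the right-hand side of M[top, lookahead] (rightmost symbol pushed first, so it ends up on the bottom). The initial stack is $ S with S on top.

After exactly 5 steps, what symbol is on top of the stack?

e

step 1: stack=$ S  input=c e e c $  — expand S ::= P c K c
step 2: stack=$ c K c P  input=c e e c $  — expand P ::= λ
step 3: stack=$ c K c  input=c e e c $  — match c
step 4: stack=$ c K  input=e e c $  — expand K ::= e e
step 5: stack=$ c e e  input=e e c $  — match e
Stack after step 5: $ c e (top = e).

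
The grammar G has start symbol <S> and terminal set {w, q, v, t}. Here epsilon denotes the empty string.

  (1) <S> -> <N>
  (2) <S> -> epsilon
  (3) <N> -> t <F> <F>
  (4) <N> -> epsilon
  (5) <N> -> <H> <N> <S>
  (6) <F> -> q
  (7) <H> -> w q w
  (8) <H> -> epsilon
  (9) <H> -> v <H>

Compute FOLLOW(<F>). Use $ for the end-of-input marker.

FIRST(<F>) = {q}
FIRST(<H>) = {epsilon, v, w}
FIRST(<S>) = {epsilon, t, v, w}  (via <N>)
FIRST(<N>) = {epsilon, t, v, w}  (via <H> <N> <S>)
FOLLOW(<S>) includes $ since <S> is the start symbol.
FOLLOW(<S>): in <N>-><H> <N> <S>, the suffix after <S> is empty, so FOLLOW(<S>) ⊇ FOLLOW(<N>) = {$, t, v, w}. Thus FOLLOW(<S>) = {$, t, v, w}.
FOLLOW(<N>): in <S>-><N>, the suffix after <N> is empty, so FOLLOW(<N>) ⊇ FOLLOW(<S>) = {$, t, v, w}; in <N>-><H> <N> <S>, <N> is followed by <S> with FIRST {epsilon, t, v, w}; in <N>-><H> <N> <S>, the suffix after <N> is nullable (adds nothing new). Thus FOLLOW(<N>) = {$, t, v, w}.
FOLLOW(<F>): in <N>->t <F> <F> (occurrence 1), <F> is followed by <F> with FIRST {q}; in <N>->t <F> <F> (occurrence 2), the suffix after <F> is empty, so FOLLOW(<F>) ⊇ FOLLOW(<N>) = {$, t, v, w}. Thus FOLLOW(<F>) = {$, q, t, v, w}.
FOLLOW(<H>): in <N>-><H> <N> <S>, <H> is followed by <N> <S> with FIRST {epsilon, t, v, w}; in <N>-><H> <N> <S>, the suffix after <H> is nullable, so FOLLOW(<H>) ⊇ FOLLOW(<N>) = {$, t, v, w}; in <H>->v <H>, the suffix after <H> is empty (adds nothing new). Thus FOLLOW(<H>) = {$, t, v, w}.

{$, q, t, v, w}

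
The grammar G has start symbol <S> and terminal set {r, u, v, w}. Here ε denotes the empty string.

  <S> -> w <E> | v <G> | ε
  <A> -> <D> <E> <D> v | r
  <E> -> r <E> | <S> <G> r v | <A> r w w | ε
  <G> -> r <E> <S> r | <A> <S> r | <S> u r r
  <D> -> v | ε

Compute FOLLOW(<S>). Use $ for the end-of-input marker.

{$, r, u, v, w}

FIRST(<S>): from <S>->w <E> we get {w}; from <S>->v <G> we get {v}; from <S>->ε we get {ε}. So FIRST(<S>) = {ε, v, w}.
FIRST(<D>): from <D>->v we get {v}; from <D>->ε we get {ε}. So FIRST(<D>) = {ε, v}.
FIRST(<A>): from <A>-><D> <E> <D> v we get {r, u, v, w}; from <A>->r we get {r}. So FIRST(<A>) = {r, u, v, w}.
FIRST(<G>): from <G>->r <E> <S> r we get {r}; from <G>-><A> <S> r we get {r, u, v, w}; from <G>-><S> u r r we get {u, v, w}. So FIRST(<G>) = {r, u, v, w}.
FIRST(<E>): from <E>->r <E> we get {r}; from <E>-><S> <G> r v we get {r, u, v, w}; from <E>-><A> r w w we get {r, u, v, w}; from <E>->ε we get {ε}. So FIRST(<E>) = {ε, r, u, v, w}.
FOLLOW(<S>) includes $ since <S> is the start symbol.
FOLLOW(<S>): in <E>-><S> <G> r v, <S> is followed by <G> r v with FIRST {r, u, v, w}; in <G>->r <E> <S> r, <S> is followed by r with FIRST {r}; in <G>-><A> <S> r, <S> is followed by r with FIRST {r}; in <G>-><S> u r r, <S> is followed by u r r with FIRST {u}. Thus FOLLOW(<S>) = {$, r, u, v, w}.
FOLLOW(<A>): in <E>-><A> r w w, <A> is followed by r w w with FIRST {r}; in <G>-><A> <S> r, <A> is followed by <S> r with FIRST {r, v, w}. Thus FOLLOW(<A>) = {r, v, w}.
FOLLOW(<E>): in <S>->w <E>, the suffix after <E> is empty, so FOLLOW(<E>) ⊇ FOLLOW(<S>) = {$, r, u, v, w}; in <A>-><D> <E> <D> v, <E> is followed by <D> v with FIRST {v}; in <E>->r <E>, the suffix after <E> is empty (adds nothing new); in <G>->r <E> <S> r, <E> is followed by <S> r with FIRST {r, v, w}. Thus FOLLOW(<E>) = {$, r, u, v, w}.
FOLLOW(<G>): in <S>->v <G>, the suffix after <G> is empty, so FOLLOW(<G>) ⊇ FOLLOW(<S>) = {$, r, u, v, w}; in <E>-><S> <G> r v, <G> is followed by r v with FIRST {r}. Thus FOLLOW(<G>) = {$, r, u, v, w}.
FOLLOW(<D>): in <A>-><D> <E> <D> v (occurrence 1), <D> is followed by <E> <D> v with FIRST {r, u, v, w}; in <A>-><D> <E> <D> v (occurrence 2), <D> is followed by v with FIRST {v}. Thus FOLLOW(<D>) = {r, u, v, w}.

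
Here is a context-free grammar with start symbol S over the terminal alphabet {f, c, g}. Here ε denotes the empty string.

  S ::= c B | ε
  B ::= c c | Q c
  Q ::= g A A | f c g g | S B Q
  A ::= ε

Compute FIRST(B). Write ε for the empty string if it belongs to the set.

FIRST(S) = {ε, c}
FIRST(A) = {ε}
FIRST(B) = {c, f, g}  (via Q c)
FIRST(Q) = {c, f, g}  (via S B Q)

{c, f, g}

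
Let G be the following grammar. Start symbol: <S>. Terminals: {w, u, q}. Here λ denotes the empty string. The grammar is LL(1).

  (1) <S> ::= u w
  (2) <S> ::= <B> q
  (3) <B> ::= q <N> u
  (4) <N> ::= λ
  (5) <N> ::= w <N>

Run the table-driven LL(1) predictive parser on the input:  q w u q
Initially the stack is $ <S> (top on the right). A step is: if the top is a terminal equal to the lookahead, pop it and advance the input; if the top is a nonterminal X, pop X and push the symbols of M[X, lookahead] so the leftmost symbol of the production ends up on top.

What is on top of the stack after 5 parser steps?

<N>

     Stack        Input      Action
  1  $ <S>        q w u q $  expand <S> ::= <B> q
  2  $ q <B>      q w u q $  expand <B> ::= q <N> u
  3  $ q u <N> q  q w u q $  match q
  4  $ q u <N>    w u q $    expand <N> ::= w <N>
  5  $ q u <N> w  w u q $    match w
Stack after step 5: $ q u <N> (top = <N>).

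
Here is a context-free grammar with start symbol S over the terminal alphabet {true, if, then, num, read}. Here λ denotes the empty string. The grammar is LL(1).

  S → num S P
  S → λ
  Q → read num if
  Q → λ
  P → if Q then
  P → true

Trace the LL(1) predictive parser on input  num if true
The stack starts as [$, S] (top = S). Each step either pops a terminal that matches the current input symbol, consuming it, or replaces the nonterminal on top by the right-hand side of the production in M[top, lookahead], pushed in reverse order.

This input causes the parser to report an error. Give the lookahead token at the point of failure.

true

     Stack        Input          Action
  1  $ S          num if true $  expand S → num S P
  2  $ P S num    num if true $  match num
  3  $ P S        if true $      expand S → λ
  4  $ P          if true $      expand P → if Q then
  5  $ then Q if  if true $      match if
  6  $ then Q     true $         error: M[Q, true] is empty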